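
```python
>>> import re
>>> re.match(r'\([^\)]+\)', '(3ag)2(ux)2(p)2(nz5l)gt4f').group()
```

'(3ag)'

`re.match` only tries the pattern at the start of the string.
The match spans [0:5] → '(3ag)'.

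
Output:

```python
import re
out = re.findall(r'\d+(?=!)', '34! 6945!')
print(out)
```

Because the assertion is zero-width, the text it checks is not consumed and won't appear in the result.
With no groups in the pattern, `findall` gives back each whole match — 2 here.

['34', '6945']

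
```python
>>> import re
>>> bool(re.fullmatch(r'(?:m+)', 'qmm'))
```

False

`re.fullmatch` requires the pattern to consume the entire string.
Here the pattern can't cover the whole string, so the call returns None, and `bool(None)` is False.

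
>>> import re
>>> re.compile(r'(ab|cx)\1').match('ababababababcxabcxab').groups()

The match spans [0:4] → 'abab'.
Captured: group 1 = 'ab'.

('ab',)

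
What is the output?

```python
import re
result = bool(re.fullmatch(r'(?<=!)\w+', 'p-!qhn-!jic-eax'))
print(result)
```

Lookahead/lookbehind check context without consuming it, so the matched span excludes the asserted characters.
For `fullmatch`, every character of the input must be accounted for by the pattern.
Here the pattern can't cover the whole string, so the call returns None, and `bool(None)` is False.

False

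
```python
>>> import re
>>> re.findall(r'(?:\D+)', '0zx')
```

The pattern matches one or more of a non-digit (non-capturing group).
Matches: at [1:3] → 'zx'.
Since nothing is captured, `findall` lists the 1 matched substring directly.

['zx']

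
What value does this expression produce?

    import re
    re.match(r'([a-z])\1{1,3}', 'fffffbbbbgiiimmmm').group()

'ffff'

`re.match` won't scan ahead — the pattern has to work from the very first character.
The match spans [0:4] → 'ffff'.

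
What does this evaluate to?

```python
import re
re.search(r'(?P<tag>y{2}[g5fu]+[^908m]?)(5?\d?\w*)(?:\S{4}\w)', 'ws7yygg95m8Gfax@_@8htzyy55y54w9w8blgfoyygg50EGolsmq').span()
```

Pattern: exactly 2 of a literal 'y', then one or more of one of [g5fu], then optionally any character except [908m] (captured as 'tag'); then optionally the literal '5', then optionally a digit, then zero or more of a word character (captured); then exactly 4 of a non-whitespace character, then a word character (non-capturing group).
`re.search` tries every starting position until one works.
The match spans [3:20] → 'yygg95m8Gfax@_@8h'.
Captured: group 1 = 'yygg', group 2 = '95m8Gfax'.

(3, 20)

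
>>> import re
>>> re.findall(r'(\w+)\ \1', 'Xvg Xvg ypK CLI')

['Xvg']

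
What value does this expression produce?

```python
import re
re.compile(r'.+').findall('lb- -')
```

`findall` yields the raw match text (1 of them) because the pattern has no groups.

['lb- -']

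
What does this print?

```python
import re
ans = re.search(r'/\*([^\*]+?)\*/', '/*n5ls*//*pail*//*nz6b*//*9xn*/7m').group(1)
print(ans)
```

n5ls

`re.search` scans for the first position where the pattern succeeds.
The match spans [0:8] → '/*n5ls*/'.
Captured: group 1 = 'n5ls'.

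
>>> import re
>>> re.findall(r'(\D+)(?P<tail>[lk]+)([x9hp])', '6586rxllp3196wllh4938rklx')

The pattern matches one or more of a non-digit (captured); then one or more of one of [lk] (captured as 'tail'); then one of [x9hp] (captured).
Scanning left to right: at [4:9] match 'rxllp', groups = ('rxl', 'l', 'p'); at [13:17] match 'wllh', groups = ('wl', 'l', 'h'); at [21:25] match 'rklx', groups = ('rk', 'l', 'x').
Multiple groups make `findall` return tuples — one 3-tuple for each match.

[('rxl', 'l', 'p'), ('wl', 'l', 'h'), ('rk', 'l', 'x')]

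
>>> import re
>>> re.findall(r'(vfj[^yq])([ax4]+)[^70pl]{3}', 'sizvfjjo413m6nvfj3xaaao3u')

[('vfj3', 'xaaa')]

This matches the literal 'vfj', then any character except [yq] (captured); then one or more of one of [ax4] (captured); then exactly 3 of any character except [70pl].
Scanning left to right: at [14:25] match 'vfj3xaaao3u', groups = ('vfj3', 'xaaa').
`findall` packs the 2 group values into a tuple for every match.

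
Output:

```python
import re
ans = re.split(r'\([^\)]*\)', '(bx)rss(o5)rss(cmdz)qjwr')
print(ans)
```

['', 'rss', 'rss', 'qjwr']

Matches to split on: at [0:4] → '(bx)'; at [7:11] → '(o5)'; at [14:20] → '(cmdz)'.
Splitting on the pattern gives 4 pieces.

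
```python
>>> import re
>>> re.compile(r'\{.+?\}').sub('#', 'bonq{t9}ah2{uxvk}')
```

'bonq#ah2#'

Each match is replaced by '#'.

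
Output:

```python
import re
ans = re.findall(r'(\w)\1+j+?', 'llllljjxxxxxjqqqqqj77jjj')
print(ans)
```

['l', 'x', 'q', '7']

The backreference `\1` re-matches whatever the first group consumed, character for character.
Walking the string: at [0:6] match 'lllllj', group 1 = 'l'; at [7:13] match 'xxxxxj', group 1 = 'x'; at [13:19] match 'qqqqqj', group 1 = 'q'; at [19:22] match '77j', group 1 = '7'.
One capturing group, so `findall` returns just the captured substring from each match — 4 in all.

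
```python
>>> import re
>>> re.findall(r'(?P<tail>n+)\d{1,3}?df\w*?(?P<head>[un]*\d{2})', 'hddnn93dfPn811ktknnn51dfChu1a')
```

Because the quantifier is non-greedy, it stops expanding at the earliest point where the rest of the pattern can succeed.
2 groups means the one result is a tuple of 2 captured strings — 1 here.

[('nn', 'n81')]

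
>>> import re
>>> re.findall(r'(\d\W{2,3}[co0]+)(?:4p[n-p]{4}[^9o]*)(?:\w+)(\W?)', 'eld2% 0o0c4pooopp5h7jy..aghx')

This matches a digit, then 2 to 3 of a non-word character, then one or more of one of [co0] (captured); then the literal '4p', then exactly 4 of a character in [n-p], then zero or more of any character except [9o] (non-capturing group); then one or more of a word character (non-capturing group); then optionally a non-word character (captured).
2 groups means the one result is a tuple of 2 captured strings — 1 here.

[('2% 0o0c', '')]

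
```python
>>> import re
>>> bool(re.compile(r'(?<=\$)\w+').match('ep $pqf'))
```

False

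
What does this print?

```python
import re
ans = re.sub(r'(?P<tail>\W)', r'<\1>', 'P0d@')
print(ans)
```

This matches a non-word character (captured as 'tail').
`\1` in the replacement pulls in group 1's text for each match.

P0d<@>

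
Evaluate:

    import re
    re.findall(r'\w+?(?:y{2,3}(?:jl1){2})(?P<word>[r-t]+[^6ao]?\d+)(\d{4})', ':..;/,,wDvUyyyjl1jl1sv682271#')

The pattern matches one or more of a word character (lazy); then 2 to 3 of the literal 'y', then the literal 'jl1' repeated 2 times (non-capturing group); then one or more of a character in [r-t], then optionally any character except [6ao], then one or more of a digit (captured as 'word'); then exactly 4 of a digit (captured).
Walking the string: at [7:28] match 'wDvUyyyjl1jl1sv682271', groups = ('sv68', '2271').
Multiple groups make `findall` return tuples — one 2-tuple for the one match.

[('sv68', '2271')]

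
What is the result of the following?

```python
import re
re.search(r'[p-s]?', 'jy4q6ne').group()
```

''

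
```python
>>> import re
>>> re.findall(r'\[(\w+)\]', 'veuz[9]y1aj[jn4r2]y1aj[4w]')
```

['9', 'jn4r2', '4w']

With a single group, `findall` returns only what that group captured — 3 items.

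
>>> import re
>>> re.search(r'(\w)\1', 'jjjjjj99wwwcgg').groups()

('j',)

`\1` has to match the exact text group 1 already captured.
`search` walks the string left to right and returns the first match it finds.
The match spans [0:2] → 'jj'.
Captured: group 1 = 'j'.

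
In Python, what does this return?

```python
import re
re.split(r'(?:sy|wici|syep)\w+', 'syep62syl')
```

['', '']

`split` removes every match and returns the 2 fragments in between.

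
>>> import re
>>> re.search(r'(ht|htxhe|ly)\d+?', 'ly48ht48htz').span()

(0, 3)

`re.search` tries every starting position until one works.
The match spans [0:3] → 'ly4'.
Captured: group 1 = 'ly'.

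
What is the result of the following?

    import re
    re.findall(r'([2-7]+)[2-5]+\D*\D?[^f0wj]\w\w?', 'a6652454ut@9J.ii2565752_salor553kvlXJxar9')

`findall` collects group 1 from each match (2 total).

['665245', '256575']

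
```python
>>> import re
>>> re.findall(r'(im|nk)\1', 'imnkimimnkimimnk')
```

['im', 'im']

`\1` is not a pattern — it's the concrete string captured by group 1, re-applied verbatim.
Scanning left to right: at [4:8] match 'imim', group 1 = 'im'; at [10:14] match 'imim', group 1 = 'im'.
`findall` collects group 1 from each match (2 total).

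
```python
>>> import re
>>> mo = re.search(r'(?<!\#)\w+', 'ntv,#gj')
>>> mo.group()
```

'ntv'

The negative lookaround is zero-width — it rules out positions where the adjacent text would match, without consuming anything.
`re.search` tries every starting position until one works.
The match spans [0:3] → 'ntv'.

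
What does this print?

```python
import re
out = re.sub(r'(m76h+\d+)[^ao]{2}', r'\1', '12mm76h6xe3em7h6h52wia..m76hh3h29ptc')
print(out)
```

Pattern: the literal 'm76', then one or more of the literal 'h', then one or more of a digit (captured); then exactly 2 of any character except [ao].
Matches: at [3:10] → 'm76h6xe'; at [24:32] → 'm76hh3h2'.
Each match is replaced using the text its own group 1 captured.

12mm76h63em7h6h52wia..m76hh39ptc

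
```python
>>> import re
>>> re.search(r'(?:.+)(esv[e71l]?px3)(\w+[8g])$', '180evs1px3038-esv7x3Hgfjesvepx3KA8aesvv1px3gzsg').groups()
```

The match spans [0:47] → '180evs1px3038-esv7x3Hgfjesvepx3KA8aesvv1px3gzsg'.
Captured: group 1 = 'esvepx3', group 2 = 'KA8aesvv1px3gzsg'.

('esvepx3', 'KA8aesvv1px3gzsg')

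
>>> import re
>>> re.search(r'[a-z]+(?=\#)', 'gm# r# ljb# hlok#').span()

The `(?=…)`/`(?<=…)` assertion just peeks at neighbouring text; it doesn't advance the match position.
The match spans [0:2] → 'gm'.

(0, 2)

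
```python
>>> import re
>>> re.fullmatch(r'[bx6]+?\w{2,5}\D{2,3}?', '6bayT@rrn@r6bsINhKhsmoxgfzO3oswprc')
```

`re.fullmatch` requires the pattern to consume the entire string.
Here the pattern can't cover the whole string, so the call returns None.

None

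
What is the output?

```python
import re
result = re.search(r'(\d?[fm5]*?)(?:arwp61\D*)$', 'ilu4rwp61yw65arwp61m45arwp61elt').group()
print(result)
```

45arwp61elt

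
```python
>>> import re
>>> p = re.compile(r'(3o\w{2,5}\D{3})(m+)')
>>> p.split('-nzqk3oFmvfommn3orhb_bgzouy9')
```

This matches the literal '3o', then 2 to 5 of a word character, then exactly 3 of a non-digit (captured); then one or more of a literal 'm' (captured).
The group in the pattern means `split` returns the separators' captures alongside the pieces.

['-nzqk', '3oFmvfom', 'm', 'n3orhb_bgzouy9']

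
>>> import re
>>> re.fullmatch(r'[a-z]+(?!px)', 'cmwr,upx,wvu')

None

`fullmatch` succeeds only if the pattern covers the string from start to end.
Here the pattern can't cover the whole string, so the call returns None.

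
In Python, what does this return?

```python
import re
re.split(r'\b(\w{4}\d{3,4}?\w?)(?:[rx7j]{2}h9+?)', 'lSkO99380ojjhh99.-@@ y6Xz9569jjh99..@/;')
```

Pattern: a word boundary (`\b`, zero-width); then exactly 4 of a word character, then 3 to 4 of a digit (lazy), then optionally a word character (captured); then exactly 2 of one of [rx7j], then the literal 'h', then one or more of the literal '9' (lazy) (non-capturing group).
Matches to split on: at [21:33] → 'y6Xz9569jjh9'.
`re.split` interleaves the captured-group text with the surrounding fragments.

['lSkO99380ojjhh99.-@@ ', 'y6Xz9569', '9..@/;']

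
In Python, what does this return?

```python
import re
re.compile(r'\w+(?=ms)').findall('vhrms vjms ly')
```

['vhr', 'vj']

Lookahead/lookbehind check context without consuming it, so the matched span excludes the asserted characters.
`findall` yields the raw match text (2 of them) because the pattern has no groups.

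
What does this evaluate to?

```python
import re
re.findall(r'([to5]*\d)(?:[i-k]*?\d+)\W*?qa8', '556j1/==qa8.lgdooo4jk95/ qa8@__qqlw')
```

This matches zero or more of one of [to5], then a digit (captured); then zero or more of a character in [i-k] (lazy), then one or more of a digit (non-capturing group); then zero or more of a non-word character (lazy), then the literal 'qa8'.
Matches: at [0:11] match '556j1/==qa8', group 1 = '556'; at [15:28] match 'ooo4jk95/ qa8', group 1 = 'ooo4'.
`findall` collects group 1 from each match (2 total).

['556', 'ooo4']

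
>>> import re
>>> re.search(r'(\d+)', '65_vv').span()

Pattern: one or more of a digit (captured).
Unlike `match`, `search` isn't anchored — it looks for the pattern anywhere in the string.
The match spans [0:2] → '65'.
Captured: group 1 = '65'.

(0, 2)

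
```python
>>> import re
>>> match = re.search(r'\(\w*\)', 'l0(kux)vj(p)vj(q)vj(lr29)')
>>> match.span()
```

(2, 7)

The match spans [2:7] → '(kux)'.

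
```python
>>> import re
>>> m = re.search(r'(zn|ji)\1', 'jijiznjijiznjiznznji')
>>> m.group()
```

'jiji'

The backreference `\1` re-matches whatever the first group consumed, character for character.
Unlike `match`, `search` isn't anchored — it looks for the pattern anywhere in the string.
The match spans [0:4] → 'jiji'.
Captured: group 1 = 'ji'.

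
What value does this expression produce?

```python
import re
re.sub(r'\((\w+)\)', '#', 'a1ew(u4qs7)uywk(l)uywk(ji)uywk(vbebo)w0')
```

Every occurrence is swapped for '#'.

'a1ew#uywk#uywk#uywk#w0'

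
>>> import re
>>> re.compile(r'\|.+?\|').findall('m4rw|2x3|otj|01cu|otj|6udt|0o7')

['|2x3|', '|01cu|', '|6udt|']

Because the quantifier is non-greedy, it stops expanding at the earliest point where the rest of the pattern can succeed.
No capturing groups, so `findall` returns the 3 full match strings.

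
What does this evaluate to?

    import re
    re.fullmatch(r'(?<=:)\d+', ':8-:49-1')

None

Lookahead/lookbehind check context without consuming it, so the matched span excludes the asserted characters.
`fullmatch` succeeds only if the pattern covers the string from start to end.
Here there's no way to consume every character, so the call returns None.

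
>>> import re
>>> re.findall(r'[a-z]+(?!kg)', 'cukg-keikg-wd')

['cukg', 'keikg', 'wd']

The negative lookahead/lookbehind blocks any match where the forbidden context is present.
`findall` yields the raw match text (3 of them) because the pattern has no groups.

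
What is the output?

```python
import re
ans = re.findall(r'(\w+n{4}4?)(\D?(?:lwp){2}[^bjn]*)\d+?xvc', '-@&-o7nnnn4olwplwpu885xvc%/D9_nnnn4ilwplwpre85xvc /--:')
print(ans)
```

[('o7nnnn4', 'olwplwpu88'), ('D9_nnnn4', 'ilwplwpre8')]

2 groups means each result is a tuple of 2 captured strings — 2 here.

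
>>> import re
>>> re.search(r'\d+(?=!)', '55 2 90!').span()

(5, 7)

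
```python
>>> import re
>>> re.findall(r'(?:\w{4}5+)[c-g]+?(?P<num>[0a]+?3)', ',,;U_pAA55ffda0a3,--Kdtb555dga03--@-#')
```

['a0a3', 'a03']

This matches exactly 4 of a word character, then one or more of a literal '5' (non-capturing group); then one or more of a character in [c-g] (lazy); then one or more of one of [0a] (lazy), then the literal '3' (captured as 'num').
Walking the string: at [4:17] match '_pAA55ffda0a3', group 1 = 'a0a3'; at [20:32] match 'Kdtb555dga03', group 1 = 'a03'.
One capturing group, so `findall` returns just the captured substring from each match — 2 in all.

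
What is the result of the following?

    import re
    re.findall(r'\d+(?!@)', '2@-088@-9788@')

['08', '978']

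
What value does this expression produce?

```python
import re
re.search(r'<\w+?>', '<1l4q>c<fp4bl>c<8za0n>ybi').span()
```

`search` walks the string left to right and returns the first match it finds.
The match spans [0:6] → '<1l4q>'.

(0, 6)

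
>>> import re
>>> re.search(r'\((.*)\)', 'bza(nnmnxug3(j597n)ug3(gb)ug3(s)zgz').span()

`re.search` scans for the first position where the pattern succeeds.
The match spans [3:32] → '(nnmnxug3(j597n)ug3(gb)ug3(s)'.
Captured: group 1 = 'nnmnxug3(j597n)ug3(gb)ug3(s'.

(3, 32)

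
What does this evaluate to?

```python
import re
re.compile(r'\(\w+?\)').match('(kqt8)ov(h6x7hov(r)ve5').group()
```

`match` is anchored at position 0; if the pattern doesn't fit there, it returns None.
The match spans [0:6] → '(kqt8)'.

'(kqt8)'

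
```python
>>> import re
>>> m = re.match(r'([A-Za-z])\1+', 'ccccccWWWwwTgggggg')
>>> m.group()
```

`\1` is not a pattern — it's the concrete string captured by group 1, re-applied verbatim.
`match` is anchored at position 0; if the pattern doesn't fit there, it returns None.
The match spans [0:6] → 'cccccc'.
Captured: group 1 = 'c'.

'cccccc'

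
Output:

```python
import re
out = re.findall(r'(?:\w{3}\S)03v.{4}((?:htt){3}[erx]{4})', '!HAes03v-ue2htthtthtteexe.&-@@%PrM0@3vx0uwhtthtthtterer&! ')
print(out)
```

['htthtthtteexe']

This matches exactly 3 of a word character, then a non-whitespace character (non-capturing group); then the literal '03v', then exactly 4 of any character; then the literal 'htt' repeated 3 times, then exactly 4 of one of [erx] (captured).
Matches: at [1:25] match 'HAes03v-ue2htthtthtteexe', group 1 = 'htthtthtteexe'.
With a single group, `findall` returns only what that group captured — 1 item.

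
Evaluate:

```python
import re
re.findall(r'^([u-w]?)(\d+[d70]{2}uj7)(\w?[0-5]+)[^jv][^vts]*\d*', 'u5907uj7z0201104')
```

The pattern matches anchored at the start of the string; then optionally a character in [u-w] (captured); then one or more of a digit, then exactly 2 of one of [d70], then the literal 'uj7' (captured); then optionally a word character, then one or more of a character in [0-5] (captured); then any character except [jv], then zero or more of any character except [vts], then zero or more of a digit.
Walking the string: at [0:16] match 'u5907uj7z0201104', groups = ('u', '5907uj7', 'z020110').
With 3 capturing groups, `findall` returns a 3-tuple per match.

[('u', '5907uj7', 'z020110')]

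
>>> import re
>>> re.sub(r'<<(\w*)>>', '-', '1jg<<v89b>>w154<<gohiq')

Each match is replaced by '-'.

'1jg-w154<<gohiq'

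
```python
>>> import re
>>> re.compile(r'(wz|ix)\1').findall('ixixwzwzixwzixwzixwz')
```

['ix', 'wz']

The backreference `\1` re-matches whatever the first group consumed, character for character.
With a single group, `findall` returns only what that group captured — 2 items.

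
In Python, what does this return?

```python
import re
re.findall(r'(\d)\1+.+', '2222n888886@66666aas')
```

['2']

After group 1 captures some text, `\1` only succeeds where that same text appears again.
Matches: at [0:20] match '2222n888886@66666aas', group 1 = '2'.
One capturing group, so `findall` returns just the captured substring from the one match — 1 in all.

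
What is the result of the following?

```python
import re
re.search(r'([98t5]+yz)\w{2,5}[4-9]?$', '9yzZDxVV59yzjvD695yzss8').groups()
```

('95yz',)

The match spans [16:23] → '95yzss8'.
Captured: group 1 = '95yz'.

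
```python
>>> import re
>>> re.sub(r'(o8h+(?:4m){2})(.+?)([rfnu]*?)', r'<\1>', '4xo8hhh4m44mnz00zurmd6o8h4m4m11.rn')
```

'4xo8hhh4m44mnz00zurmd6<o8h4m4m>1.rn'

Pattern: the literal 'o8', then one or more of a literal 'h', then the literal '4m' repeated 2 times (captured); then one or more of any character (lazy) (captured); then zero or more of one of [rfnu] (lazy) (captured).
Lazy quantifiers expand one character at a time until the remainder of the pattern can match.
Matches: at [22:30] → 'o8h4m4m1'.
Each match is replaced using the text its own group 1 captured.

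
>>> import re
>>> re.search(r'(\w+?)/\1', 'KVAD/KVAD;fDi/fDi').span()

(0, 9)

A backreference is literal: `\1` must see the identical characters the first group matched.
`search` walks the string left to right and returns the first match it finds.
The match spans [0:9] → 'KVAD/KVAD'.
Captured: group 1 = 'KVAD'.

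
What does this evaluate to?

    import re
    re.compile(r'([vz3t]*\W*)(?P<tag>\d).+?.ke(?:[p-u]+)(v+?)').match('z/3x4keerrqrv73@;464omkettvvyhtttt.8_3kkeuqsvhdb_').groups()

('z/', '3', 'v')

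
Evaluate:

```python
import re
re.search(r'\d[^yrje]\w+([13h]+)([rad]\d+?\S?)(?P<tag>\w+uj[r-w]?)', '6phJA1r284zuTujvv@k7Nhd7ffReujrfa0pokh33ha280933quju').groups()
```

This matches a digit, then any character except [yrje], then one or more of a word character; then one or more of one of [13h] (captured); then one of [rad], then one or more of a digit (lazy), then optionally a non-whitespace character (captured); then one or more of a word character, then the literal 'uj', then optionally a character in [r-w] (captured as 'tag').
Because the quantifier is non-greedy, it stops expanding at the earliest point where the rest of the pattern can succeed.
Unlike `match`, `search` isn't anchored — it looks for the pattern anywhere in the string.
The match spans [0:16] → '6phJA1r284zuTujv'.
Captured: group 1 = '1', group 2 = 'r28', group 3 = '4zuTujv'.

('1', 'r28', '4zuTujv')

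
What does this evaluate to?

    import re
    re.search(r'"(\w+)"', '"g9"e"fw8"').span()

(0, 4)

`search` walks the string left to right and returns the first match it finds.
The match spans [0:4] → '"g9"'.
Captured: group 1 = 'g9'.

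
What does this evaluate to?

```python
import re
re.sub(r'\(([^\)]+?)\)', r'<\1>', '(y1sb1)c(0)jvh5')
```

Matches: at [0:7] → '(y1sb1)'; at [8:11] → '(0)'.
Each match is replaced using the text its own group 1 captured.

'<y1sb1>c<0>jvh5'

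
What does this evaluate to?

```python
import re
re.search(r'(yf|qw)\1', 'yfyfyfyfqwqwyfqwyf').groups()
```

('yf',)

The match spans [0:4] → 'yfyf'.
Captured: group 1 = 'yf'.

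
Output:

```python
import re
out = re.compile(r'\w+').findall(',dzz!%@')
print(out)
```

This matches one or more of a word character.
Matches: at [1:4] → 'dzz'.
No capturing groups, so `findall` returns the 1 full match string.

['dzz']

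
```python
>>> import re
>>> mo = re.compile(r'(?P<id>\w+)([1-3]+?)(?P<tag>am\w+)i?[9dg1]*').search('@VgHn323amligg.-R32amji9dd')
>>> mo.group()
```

'VgHn323amligg'

Pattern: one or more of a word character (captured as 'id'); then one or more of a character in [1-3] (lazy) (captured); then the literal 'am', then one or more of a word character (captured as 'tag'); then optionally a literal 'i', then zero or more of one of [9dg1].
`re.search` scans for the first position where the pattern succeeds.
The match spans [1:14] → 'VgHn323amligg'.
Captured: group 1 = 'VgHn32', group 2 = '3', group 3 = 'amligg'.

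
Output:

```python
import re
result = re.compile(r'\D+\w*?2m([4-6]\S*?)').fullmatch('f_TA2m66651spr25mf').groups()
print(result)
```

The match spans [0:18] → 'f_TA2m66651spr25mf'.
Captured: group 1 = '66651spr25mf'.

('66651spr25mf',)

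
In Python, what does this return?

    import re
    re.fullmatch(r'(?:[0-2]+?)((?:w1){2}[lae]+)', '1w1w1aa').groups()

('w1w1aa',)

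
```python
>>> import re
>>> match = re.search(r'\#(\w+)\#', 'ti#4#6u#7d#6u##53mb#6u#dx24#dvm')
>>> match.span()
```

(2, 5)

The match spans [2:5] → '#4#'.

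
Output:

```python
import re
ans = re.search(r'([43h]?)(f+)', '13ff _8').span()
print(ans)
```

(1, 4)

The pattern matches optionally one of [43h] (captured); then one or more of a literal 'f' (captured).
The match spans [1:4] → '3ff'.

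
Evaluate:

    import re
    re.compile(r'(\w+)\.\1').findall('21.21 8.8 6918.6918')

['21', '8', '6918']

A backreference is literal: `\1` must see the identical characters the first group matched.
Because there's exactly one group, `findall` drops the full match and keeps group 1 from each hit.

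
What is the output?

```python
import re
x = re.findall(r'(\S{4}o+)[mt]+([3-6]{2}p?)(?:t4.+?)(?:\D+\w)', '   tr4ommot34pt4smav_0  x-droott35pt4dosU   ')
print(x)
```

This matches exactly 4 of a non-whitespace character, then one or more of a literal 'o' (captured); then one or more of one of [mt]; then exactly 2 of a character in [3-6], then optionally a literal 'p' (captured); then the literal 't4', then one or more of any character (lazy) (non-capturing group); then one or more of a non-digit, then a word character (non-capturing group).
The `?` after the quantifier makes it lazy — it takes as little as possible before letting the rest of the pattern try.
Walking the string: at [5:22] match '4ommot34pt4smav_0', groups = ('4ommo', '34p'); at [24:41] match 'x-droott35pt4dosU', groups = ('x-droo', '35p').
With 2 capturing groups, `findall` returns a 2-tuple per match.

[('4ommo', '34p'), ('x-droo', '35p')]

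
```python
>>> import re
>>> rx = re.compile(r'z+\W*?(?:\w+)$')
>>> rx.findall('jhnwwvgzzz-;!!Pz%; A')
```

This matches one or more of a literal 'z', then zero or more of a non-word character (lazy); then one or more of a word character (non-capturing group); then anchored at the end.
Walking the string: at [15:20] → 'z%; A'.
Since nothing is captured, `findall` lists the 1 matched substring directly.

['z%; A']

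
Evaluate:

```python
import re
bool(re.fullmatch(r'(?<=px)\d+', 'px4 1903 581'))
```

For `fullmatch`, every character of the input must be accounted for by the pattern.
Here the pattern can't cover the whole string, so the call returns None, and `bool(None)` is False.

False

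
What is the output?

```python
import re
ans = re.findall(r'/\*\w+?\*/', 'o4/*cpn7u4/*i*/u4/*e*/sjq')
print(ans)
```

['/*i*/', '/*e*/']

Matches: at [10:15] → '/*i*/'; at [17:22] → '/*e*/'.
`findall` yields the raw match text (2 of them) because the pattern has no groups.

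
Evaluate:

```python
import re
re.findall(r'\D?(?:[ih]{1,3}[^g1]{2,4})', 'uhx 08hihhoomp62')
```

['uhx 08', 'hihhoomp']

Pattern: optionally a non-digit; then 1 to 3 of one of [ih], then 2 to 4 of any character except [g1] (non-capturing group).
`findall` yields the raw match text (2 of them) because the pattern has no groups.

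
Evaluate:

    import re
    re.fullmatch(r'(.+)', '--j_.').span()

This matches one or more of any character (captured).
`fullmatch` succeeds only if the pattern covers the string from start to end.
The match spans [0:5] → '--j_.'.
Captured: group 1 = '--j_.'.

(0, 5)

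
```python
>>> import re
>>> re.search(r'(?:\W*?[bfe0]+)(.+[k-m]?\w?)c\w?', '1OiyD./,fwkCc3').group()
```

'./,fwkCc3'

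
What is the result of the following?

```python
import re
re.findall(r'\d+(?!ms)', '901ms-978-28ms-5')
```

['90', '978', '2', '5']

Because the assertion is negative and zero-width, positions next to the forbidden text are skipped.
`findall` yields the raw match text (4 of them) because the pattern has no groups.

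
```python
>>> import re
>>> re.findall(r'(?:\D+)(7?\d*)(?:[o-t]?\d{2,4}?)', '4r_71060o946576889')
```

Pattern: one or more of a non-digit (non-capturing group); then optionally a literal '7', then zero or more of a digit (captured); then optionally a character in [o-t], then 2 to 4 of a digit (lazy) (non-capturing group).
Matches: at [1:11] match 'r_71060o94', group 1 = '71060'.
`findall` collects group 1 from the one match (1 total).

['71060']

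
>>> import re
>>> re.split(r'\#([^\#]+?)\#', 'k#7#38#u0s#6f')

The group in the pattern means `split` returns the separators' captures alongside the pieces.

['k', '7', '38', 'u0s', '6f']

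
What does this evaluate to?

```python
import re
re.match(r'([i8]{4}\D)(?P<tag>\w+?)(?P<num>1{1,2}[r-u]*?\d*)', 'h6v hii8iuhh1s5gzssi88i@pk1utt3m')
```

None

Pattern: exactly 4 of one of [i8], then a non-digit (captured); then one or more of a word character (lazy) (captured as 'tag'); then 1 to 2 of a literal '1', then zero or more of a character in [r-u] (lazy), then zero or more of a digit (captured as 'num').
With `match`, the pattern is implicitly anchored at the beginning.
Here position 0 doesn't satisfy it, so the call returns None.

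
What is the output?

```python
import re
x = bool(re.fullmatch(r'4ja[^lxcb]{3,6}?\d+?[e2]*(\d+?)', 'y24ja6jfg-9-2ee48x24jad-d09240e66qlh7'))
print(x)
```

Pattern: the literal '4ja', then 3 to 6 of any character except [lxcb] (lazy), then one or more of a digit (lazy); then zero or more of one of [e2]; then one or more of a digit (lazy) (captured).
`re.fullmatch` is like wrapping the pattern in `^…$` (in single-line mode).
Here there's no way to consume every character, so the call returns None, and `bool(None)` is False.

False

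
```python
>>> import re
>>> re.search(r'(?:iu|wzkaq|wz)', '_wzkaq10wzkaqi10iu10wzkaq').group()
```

'wzkaq'

The regex engine tests alternatives in the order written; an earlier branch that matches wins even if a later one would match more.
`search` walks the string left to right and returns the first match it finds.
The match spans [1:6] → 'wzkaq'.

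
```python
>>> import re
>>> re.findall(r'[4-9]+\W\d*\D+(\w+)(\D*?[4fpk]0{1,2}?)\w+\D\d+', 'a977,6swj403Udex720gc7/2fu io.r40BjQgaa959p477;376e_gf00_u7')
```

[('j', '40'), ('g', 'f0')]

Multiple groups make `findall` return tuples — one 2-tuple for each match.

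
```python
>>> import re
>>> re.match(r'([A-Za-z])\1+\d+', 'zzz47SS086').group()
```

'zzz47'

`\1` is not a pattern — it's the concrete string captured by group 1, re-applied verbatim.
`re.match` won't scan ahead — the pattern has to work from the very first character.
The match spans [0:5] → 'zzz47'.
Captured: group 1 = 'z'.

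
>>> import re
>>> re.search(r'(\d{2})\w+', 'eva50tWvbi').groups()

('50',)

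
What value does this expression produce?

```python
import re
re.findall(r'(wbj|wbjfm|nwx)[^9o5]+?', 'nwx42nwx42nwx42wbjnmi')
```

['nwx', 'nwx', 'nwx', 'wbj']

Scanning left to right: at [0:4] match 'nwx4', group 1 = 'nwx'; at [5:9] match 'nwx4', group 1 = 'nwx'; at [10:14] match 'nwx4', group 1 = 'nwx'; at [15:19] match 'wbjn', group 1 = 'wbj'.
Because there's exactly one group, `findall` drops the full match and keeps group 1 from each hit.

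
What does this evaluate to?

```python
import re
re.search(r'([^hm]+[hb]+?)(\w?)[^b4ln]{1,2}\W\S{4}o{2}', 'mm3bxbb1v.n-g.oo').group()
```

The match spans [2:16] → '3bxbb1v.n-g.oo'.

'3bxbb1v.n-g.oo'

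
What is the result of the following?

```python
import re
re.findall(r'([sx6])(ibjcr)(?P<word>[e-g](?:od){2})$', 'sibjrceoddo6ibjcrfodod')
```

[('6', 'ibjcr', 'fodod')]

Pattern: one of [sx6] (captured); then the literal 'ib', then the literal 'jcr' (captured); then a character in [e-g], then the literal 'od' repeated 2 times (captured as 'word'); then anchored at the end.
Matches: at [11:22] match '6ibjcrfodod', groups = ('6', 'ibjcr', 'fodod').
`findall` packs the 3 group values into a tuple for every match.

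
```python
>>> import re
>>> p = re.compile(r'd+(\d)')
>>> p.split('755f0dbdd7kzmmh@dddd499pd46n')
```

['755f0db', '7', 'kzmmh@', '4', '99p', '4', '6n']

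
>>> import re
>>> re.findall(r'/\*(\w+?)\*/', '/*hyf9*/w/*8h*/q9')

['hyf9', '8h']

Walking the string: at [0:8] match '/*hyf9*/', group 1 = 'hyf9'; at [9:15] match '/*8h*/', group 1 = '8h'.
One capturing group, so `findall` returns just the captured substring from each match — 2 in all.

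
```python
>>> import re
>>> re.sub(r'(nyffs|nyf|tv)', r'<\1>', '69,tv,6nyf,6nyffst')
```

'69,<tv>,6<nyf>,6<nyffs>t'

The regex engine tests alternatives in the order written; an earlier branch that matches wins even if a later one would match more.
The replacement refers to a captured group, so each match is rewritten using its own captured text.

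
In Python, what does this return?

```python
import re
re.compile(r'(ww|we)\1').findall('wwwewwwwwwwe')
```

A backreference is literal: `\1` must see the identical characters the first group matched.
Walking the string: at [4:8] match 'wwww', group 1 = 'ww'.
`findall` collects group 1 from the one match (1 total).

['ww']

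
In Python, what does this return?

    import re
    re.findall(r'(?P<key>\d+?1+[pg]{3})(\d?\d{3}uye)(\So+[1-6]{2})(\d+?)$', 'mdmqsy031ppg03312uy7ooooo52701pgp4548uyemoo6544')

This matches one or more of a digit (lazy), then one or more of a literal '1', then exactly 3 of one of [pg] (captured as 'key'); then optionally a digit, then exactly 3 of a digit, then the literal 'uye' (captured); then a non-whitespace character, then one or more of the literal 'o', then exactly 2 of a character in [1-6] (captured); then one or more of a digit (lazy) (captured); then anchored at the end.
Walking the string: at [25:47] match '52701pgp4548uyemoo6544', groups = ('52701pgp', '4548uye', 'moo65', '44').
With 4 capturing groups, `findall` returns a 4-tuple per match.

[('52701pgp', '4548uye', 'moo65', '44')]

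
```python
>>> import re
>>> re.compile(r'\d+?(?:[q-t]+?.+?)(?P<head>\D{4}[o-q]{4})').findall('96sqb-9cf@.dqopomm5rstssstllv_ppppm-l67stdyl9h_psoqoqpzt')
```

['f@.dqopo', 'llv_pppp', 'h_psoqoq']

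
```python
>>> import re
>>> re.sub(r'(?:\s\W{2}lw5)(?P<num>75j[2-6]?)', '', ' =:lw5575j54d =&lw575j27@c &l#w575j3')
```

The pattern matches whitespace, then exactly 2 of a non-word character, then the literal 'lw5' (non-capturing group); then the literal '75j', then optionally a character in [2-6] (captured as 'num').
Every occurrence is swapped for ''.

' =:lw5575j54d7@c &l#w575j3'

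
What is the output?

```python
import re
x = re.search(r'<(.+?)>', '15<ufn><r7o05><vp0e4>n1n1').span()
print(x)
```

The `?` after the quantifier makes it lazy — it takes as little as possible before letting the rest of the pattern try.
The match spans [2:7] → '<ufn>'.

(2, 7)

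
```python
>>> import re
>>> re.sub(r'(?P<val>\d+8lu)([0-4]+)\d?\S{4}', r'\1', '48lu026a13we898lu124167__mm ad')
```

This matches one or more of a digit, then the literal '8lu' (captured as 'val'); then one or more of a character in [0-4] (captured); then optionally a digit, then exactly 4 of a non-whitespace character.
Matches: at [0:11] → '48lu026a13w'; at [12:26] → '898lu124167__m'.
Each match is replaced using the text its own group 1 captured.

'48lue898lum ad'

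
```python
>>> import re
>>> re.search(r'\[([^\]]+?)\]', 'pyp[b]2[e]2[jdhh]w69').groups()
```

('b',)

`re.search` tries every starting position until one works.
The match spans [3:6] → '[b]'.
Captured: group 1 = 'b'.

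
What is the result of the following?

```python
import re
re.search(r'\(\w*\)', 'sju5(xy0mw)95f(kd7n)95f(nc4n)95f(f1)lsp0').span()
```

(4, 11)

The match spans [4:11] → '(xy0mw)'.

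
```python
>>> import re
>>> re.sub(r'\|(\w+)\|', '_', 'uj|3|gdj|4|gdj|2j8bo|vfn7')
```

'uj_gdj_gdj_vfn7'

Matches: at [2:5] → '|3|'; at [8:11] → '|4|'; at [14:21] → '|2j8bo|'.
Each match is replaced by '_'.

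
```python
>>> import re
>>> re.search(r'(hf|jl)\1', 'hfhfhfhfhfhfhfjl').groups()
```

('hf',)

The backreference `\1` re-matches whatever the first group consumed, character for character.
`re.search` scans for the first position where the pattern succeeds.
The match spans [0:4] → 'hfhf'.
Captured: group 1 = 'hf'.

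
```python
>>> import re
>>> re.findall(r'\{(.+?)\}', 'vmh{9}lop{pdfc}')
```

['9', 'pdfc']

Because the quantifier is non-greedy, it stops expanding at the earliest point where the rest of the pattern can succeed.
Matches: at [3:6] match '{9}', group 1 = '9'; at [9:15] match '{pdfc}', group 1 = 'pdfc'.
With a single group, `findall` returns only what that group captured — 2 items.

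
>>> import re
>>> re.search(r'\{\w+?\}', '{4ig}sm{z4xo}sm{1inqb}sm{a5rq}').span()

(0, 5)

The match spans [0:5] → '{4ig}'.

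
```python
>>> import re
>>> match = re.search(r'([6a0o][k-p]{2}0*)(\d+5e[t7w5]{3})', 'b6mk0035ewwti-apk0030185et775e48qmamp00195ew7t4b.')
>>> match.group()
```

'6mk0035ewwt'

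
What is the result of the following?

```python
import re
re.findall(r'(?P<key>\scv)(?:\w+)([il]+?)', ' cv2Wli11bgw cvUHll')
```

[(' cv', 'i'), (' cv', 'l')]

Pattern: whitespace, then the literal 'cv' (captured as 'key'); then one or more of a word character (non-capturing group); then one or more of one of [il] (lazy) (captured).
Scanning left to right: at [0:7] match ' cv2Wli', groups = (' cv', 'i'); at [12:19] match ' cvUHll', groups = (' cv', 'l').
`findall` packs the 2 group values into a tuple for every match.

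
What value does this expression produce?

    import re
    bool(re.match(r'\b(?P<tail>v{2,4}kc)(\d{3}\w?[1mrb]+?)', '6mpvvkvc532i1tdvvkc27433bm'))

The pattern matches a word boundary (`\b`, zero-width); then 2 to 4 of a literal 'v', then the literal 'kc' (captured as 'tail'); then exactly 3 of a digit, then optionally a word character, then one or more of one of [1mrb] (lazy) (captured).
`re.match` only tries the pattern at the start of the string.
Here position 0 doesn't satisfy it, so the call returns None, and `bool(None)` is False.

False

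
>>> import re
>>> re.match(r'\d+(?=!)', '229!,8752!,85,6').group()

'229'

The positive lookaround only admits positions where the adjacent text matches; those characters stay outside the span.
`re.match` won't scan ahead — the pattern has to work from the very first character.
The match spans [0:3] → '229'.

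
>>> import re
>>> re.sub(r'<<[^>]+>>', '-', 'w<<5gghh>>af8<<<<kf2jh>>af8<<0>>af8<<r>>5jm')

Matches: at [1:10] → '<<5gghh>>'; at [13:24] → '<<<<kf2jh>>'; at [27:32] → '<<0>>'; at [35:40] → '<<r>>'.
`sub` substitutes '-' at each match site.

'w-af8-af8-af8-5jm'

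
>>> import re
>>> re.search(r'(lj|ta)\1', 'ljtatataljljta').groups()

('ta',)

The match spans [2:6] → 'tata'.
Captured: group 1 = 'ta'.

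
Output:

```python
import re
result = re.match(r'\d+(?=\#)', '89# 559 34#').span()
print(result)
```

`re.match` only tries the pattern at the start of the string.
The match spans [0:2] → '89'.

(0, 2)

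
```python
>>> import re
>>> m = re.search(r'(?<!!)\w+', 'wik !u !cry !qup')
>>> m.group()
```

A negative assertion filters positions out without eating any characters.
`search` walks the string left to right and returns the first match it finds.
The match spans [0:3] → 'wik'.

'wik'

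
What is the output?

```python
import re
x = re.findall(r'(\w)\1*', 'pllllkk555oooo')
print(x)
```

['p', 'l', 'k', '5', 'o']

After group 1 captures some text, `\1` only succeeds where that same text appears again.
With a single group, `findall` returns only what that group captured — 5 items.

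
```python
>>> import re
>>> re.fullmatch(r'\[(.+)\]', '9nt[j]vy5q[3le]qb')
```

None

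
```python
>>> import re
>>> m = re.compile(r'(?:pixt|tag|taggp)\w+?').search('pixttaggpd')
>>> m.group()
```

The match spans [0:5] → 'pixtt'.

'pixtt'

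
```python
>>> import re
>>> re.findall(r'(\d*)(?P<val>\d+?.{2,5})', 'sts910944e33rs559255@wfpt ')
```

[('91094', '4e33rs'), ('55925', '5@wfpt')]

Pattern: zero or more of a digit (captured); then one or more of a digit (lazy), then 2 to 5 of any character (captured as 'val').
Scanning left to right: at [3:14] match '910944e33rs', groups = ('91094', '4e33rs'); at [14:25] match '559255@wfpt', groups = ('55925', '5@wfpt').
Multiple groups make `findall` return tuples — one 2-tuple for each match.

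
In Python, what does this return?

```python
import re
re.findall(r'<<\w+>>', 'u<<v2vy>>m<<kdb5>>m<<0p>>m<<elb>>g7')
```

['<<v2vy>>', '<<kdb5>>', '<<0p>>', '<<elb>>']

Scanning left to right: at [1:9] → '<<v2vy>>'; at [10:18] → '<<kdb5>>'; at [19:25] → '<<0p>>'; at [26:33] → '<<elb>>'.
`findall` yields the raw match text (4 of them) because the pattern has no groups.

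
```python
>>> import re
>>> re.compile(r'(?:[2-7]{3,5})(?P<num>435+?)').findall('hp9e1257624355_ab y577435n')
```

['435', '435']

With the lazy modifier that quantifier settles for the fewest repetitions that let the rest of the pattern succeed (the atoms after it are unaffected and can still be greedy).
With a single group, `findall` returns only what that group captured — 2 items.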